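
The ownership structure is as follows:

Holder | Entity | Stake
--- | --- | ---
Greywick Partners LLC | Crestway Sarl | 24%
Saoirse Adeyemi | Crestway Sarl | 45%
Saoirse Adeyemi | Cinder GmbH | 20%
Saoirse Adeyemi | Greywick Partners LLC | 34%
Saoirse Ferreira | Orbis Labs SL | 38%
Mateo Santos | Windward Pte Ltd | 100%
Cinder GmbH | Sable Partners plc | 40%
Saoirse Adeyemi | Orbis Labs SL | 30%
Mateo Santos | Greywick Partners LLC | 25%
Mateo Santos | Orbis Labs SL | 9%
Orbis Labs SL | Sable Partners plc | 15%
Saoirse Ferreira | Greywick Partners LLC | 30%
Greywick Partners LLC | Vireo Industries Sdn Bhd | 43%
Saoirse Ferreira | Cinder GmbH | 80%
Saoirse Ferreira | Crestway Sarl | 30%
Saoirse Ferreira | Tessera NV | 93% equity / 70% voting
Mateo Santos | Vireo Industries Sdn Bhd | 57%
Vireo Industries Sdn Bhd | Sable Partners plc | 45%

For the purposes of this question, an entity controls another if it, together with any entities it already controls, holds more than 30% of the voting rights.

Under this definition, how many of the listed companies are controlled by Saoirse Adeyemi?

Saoirse Adeyemi holds 34% of Greywick, so Saoirse Adeyemi controls Greywick.
Greywick holds 43% of Vireo, so Saoirse Adeyemi controls Vireo.
Vireo holds 45% of Sable, so Saoirse Adeyemi controls Sable.
Greywick and Saoirse Adeyemi together hold 24% + 45% = 69% of Crestway, so Saoirse Adeyemi controls Crestway.
No other company's threshold is met.
Saoirse Adeyemi controls 4 companies.

4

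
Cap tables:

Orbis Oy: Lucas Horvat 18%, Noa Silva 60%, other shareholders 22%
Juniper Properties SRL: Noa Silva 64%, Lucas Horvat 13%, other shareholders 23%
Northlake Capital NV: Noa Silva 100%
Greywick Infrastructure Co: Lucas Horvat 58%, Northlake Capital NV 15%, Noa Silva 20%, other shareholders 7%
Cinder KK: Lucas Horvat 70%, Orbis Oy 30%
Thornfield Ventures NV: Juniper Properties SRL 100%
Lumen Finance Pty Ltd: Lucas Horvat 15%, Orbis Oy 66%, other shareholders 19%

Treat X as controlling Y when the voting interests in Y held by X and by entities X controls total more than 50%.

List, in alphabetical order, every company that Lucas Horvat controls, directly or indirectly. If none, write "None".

Cinder KK, Greywick Infrastructure Co

Lucas holds 58% of Greywick, so Lucas controls Greywick.
Lucas holds 70% of Cinder, so Lucas controls Cinder.
No other company's threshold is met.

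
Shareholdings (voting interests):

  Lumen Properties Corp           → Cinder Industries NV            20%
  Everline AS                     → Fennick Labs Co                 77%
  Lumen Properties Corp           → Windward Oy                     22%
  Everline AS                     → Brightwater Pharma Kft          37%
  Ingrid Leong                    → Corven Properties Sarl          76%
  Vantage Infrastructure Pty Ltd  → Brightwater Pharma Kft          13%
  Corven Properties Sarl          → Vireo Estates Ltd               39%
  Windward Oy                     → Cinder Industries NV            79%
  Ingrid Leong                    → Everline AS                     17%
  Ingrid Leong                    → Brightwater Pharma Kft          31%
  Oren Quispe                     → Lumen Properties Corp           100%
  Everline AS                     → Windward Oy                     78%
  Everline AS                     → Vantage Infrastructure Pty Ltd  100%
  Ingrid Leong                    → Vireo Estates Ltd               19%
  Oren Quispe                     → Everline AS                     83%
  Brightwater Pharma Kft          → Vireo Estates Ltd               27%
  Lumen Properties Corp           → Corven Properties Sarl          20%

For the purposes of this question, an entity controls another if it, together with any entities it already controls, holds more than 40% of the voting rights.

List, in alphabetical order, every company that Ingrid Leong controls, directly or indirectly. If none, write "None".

Corven Properties Sarl, Vireo Estates Ltd

Ingrid holds 76% of Corven, so Ingrid controls Corven.
Ingrid and Corven together hold 19% + 39% = 58% of Vireo, so Ingrid controls Vireo.
No other company's threshold is met.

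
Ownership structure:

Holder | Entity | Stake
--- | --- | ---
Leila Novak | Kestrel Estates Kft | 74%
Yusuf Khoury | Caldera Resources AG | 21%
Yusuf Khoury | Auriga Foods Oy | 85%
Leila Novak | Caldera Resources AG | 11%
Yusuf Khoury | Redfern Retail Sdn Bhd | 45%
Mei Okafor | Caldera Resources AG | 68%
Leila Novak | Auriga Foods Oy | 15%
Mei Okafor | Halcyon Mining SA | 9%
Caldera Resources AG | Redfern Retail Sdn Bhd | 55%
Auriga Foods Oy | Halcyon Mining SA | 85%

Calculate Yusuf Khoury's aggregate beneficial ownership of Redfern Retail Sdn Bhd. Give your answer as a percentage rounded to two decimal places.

56.55%

Yusuf reaches Redfern along 2 paths.
Direct stake: 45% = 45%.
Via Caldera: 21% × 55% = 11.55%.
Total: 45% + 11.55% = 56.55%.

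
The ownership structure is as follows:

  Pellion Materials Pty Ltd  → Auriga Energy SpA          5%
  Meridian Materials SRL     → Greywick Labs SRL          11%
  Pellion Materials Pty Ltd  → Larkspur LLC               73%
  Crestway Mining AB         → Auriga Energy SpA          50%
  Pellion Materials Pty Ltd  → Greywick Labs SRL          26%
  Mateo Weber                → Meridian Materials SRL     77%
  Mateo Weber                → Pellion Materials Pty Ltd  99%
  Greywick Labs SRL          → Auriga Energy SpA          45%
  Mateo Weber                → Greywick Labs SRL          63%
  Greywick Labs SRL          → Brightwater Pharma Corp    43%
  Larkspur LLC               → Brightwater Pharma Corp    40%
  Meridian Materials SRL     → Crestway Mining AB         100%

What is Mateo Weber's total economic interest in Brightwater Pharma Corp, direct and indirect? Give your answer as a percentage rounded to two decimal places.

70.71%

Mateo reaches Brightwater along 4 paths.
Via Pellion → Larkspur: 99% × 73% × 40% = 28.908%.
Via Pellion → Greywick: 99% × 26% × 43% = 11.0682%.
Via Greywick: 63% × 43% = 27.09%.
Via Meridian → Greywick: 77% × 11% × 43% = 3.6421%.
Total: 28.908% + 11.0682% + 27.09% + 3.6421% = 70.7083%.
Rounded: 70.71%.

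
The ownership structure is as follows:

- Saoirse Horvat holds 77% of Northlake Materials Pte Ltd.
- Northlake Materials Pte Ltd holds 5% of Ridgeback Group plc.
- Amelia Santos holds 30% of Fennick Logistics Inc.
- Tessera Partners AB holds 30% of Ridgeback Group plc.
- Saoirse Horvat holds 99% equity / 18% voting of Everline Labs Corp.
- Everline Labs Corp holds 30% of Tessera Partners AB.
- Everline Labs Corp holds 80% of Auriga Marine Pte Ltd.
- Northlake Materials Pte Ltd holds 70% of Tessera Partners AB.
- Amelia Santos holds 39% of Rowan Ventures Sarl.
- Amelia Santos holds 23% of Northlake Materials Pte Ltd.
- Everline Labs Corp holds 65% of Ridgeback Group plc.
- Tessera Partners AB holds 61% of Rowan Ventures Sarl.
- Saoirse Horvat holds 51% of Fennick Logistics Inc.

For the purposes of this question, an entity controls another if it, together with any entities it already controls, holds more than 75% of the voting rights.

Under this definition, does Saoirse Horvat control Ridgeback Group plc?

Saoirse holds 77% of Northlake, so Saoirse controls Northlake.
In Ridgeback, Saoirse's side holds only 5%, not > 75%.
So Saoirse does not control Ridgeback.

No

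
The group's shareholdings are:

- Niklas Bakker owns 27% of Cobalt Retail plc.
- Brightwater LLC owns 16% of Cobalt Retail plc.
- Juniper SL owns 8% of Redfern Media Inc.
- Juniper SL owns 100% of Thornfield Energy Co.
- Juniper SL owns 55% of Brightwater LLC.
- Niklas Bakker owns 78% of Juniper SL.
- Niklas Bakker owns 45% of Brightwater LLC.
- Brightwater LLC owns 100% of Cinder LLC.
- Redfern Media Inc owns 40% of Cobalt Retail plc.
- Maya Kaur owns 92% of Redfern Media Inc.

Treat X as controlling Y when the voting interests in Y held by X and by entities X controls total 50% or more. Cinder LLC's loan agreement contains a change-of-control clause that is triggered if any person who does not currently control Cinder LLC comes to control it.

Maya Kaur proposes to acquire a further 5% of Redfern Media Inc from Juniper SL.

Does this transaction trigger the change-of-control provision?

No

The purchase adds only to Maya's holdings (Juniper's stake shrinks), so Maya is the only person who could newly come to control Cinder.
Maya holds 92% of Redfern, so Maya controls Redfern.
Neither Maya nor any entity Maya controls holds any voting interest in Cinder.
So before the transaction, Maya does not control Cinder.
After the purchase, Maya's direct stake in Redfern rises to 92% + 5% = 97%, and Juniper's stake falls to 3%.
Maya holds 97% of Redfern, so Maya controls Redfern.
After the transaction, neither Maya nor any entity Maya controls holds a voting interest in Cinder, so Maya still does not control it.
No new person acquires control, so the clause is not triggered.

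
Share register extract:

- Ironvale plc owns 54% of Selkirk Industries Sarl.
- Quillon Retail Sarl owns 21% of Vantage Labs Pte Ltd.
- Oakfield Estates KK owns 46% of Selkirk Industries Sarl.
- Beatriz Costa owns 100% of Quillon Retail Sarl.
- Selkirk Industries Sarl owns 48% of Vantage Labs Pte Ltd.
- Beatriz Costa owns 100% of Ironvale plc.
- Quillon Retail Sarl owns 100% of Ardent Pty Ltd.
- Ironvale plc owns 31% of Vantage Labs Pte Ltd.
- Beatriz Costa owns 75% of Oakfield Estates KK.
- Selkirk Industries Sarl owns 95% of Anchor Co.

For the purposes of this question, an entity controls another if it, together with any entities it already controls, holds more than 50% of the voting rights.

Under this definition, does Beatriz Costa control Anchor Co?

Yes

Beatriz holds 100% of Ironvale, so Beatriz controls Ironvale.
Beatriz holds 75% of Oakfield, so Beatriz controls Oakfield.
Ironvale and Oakfield together hold 54% + 46% = 100% of Selkirk, so Beatriz controls Selkirk.
Selkirk holds 95% of Anchor, so Beatriz controls Anchor.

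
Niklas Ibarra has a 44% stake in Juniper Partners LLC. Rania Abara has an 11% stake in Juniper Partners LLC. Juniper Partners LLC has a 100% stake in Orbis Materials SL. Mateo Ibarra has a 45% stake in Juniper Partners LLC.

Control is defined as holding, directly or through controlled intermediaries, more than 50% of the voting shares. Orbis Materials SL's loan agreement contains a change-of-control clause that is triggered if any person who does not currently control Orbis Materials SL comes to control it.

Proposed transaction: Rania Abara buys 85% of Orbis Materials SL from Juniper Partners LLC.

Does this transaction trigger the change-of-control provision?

The purchase adds only to Rania's holdings (Juniper's stake shrinks), so Rania is the only person who could newly come to control Orbis.
Rania's largest direct stake is 11% in Juniper, which does not meet the threshold, so Rania controls no company.
Neither Rania nor any entity Rania controls holds any voting interest in Orbis.
So before the transaction, Rania does not control Orbis.
After the purchase, Rania holds 85% of Orbis directly, and Juniper's stake falls to 15%.
Rania holds 85% of Orbis, so Rania controls Orbis.
Rania did not control Orbis before and does after, so the clause is triggered.

Yes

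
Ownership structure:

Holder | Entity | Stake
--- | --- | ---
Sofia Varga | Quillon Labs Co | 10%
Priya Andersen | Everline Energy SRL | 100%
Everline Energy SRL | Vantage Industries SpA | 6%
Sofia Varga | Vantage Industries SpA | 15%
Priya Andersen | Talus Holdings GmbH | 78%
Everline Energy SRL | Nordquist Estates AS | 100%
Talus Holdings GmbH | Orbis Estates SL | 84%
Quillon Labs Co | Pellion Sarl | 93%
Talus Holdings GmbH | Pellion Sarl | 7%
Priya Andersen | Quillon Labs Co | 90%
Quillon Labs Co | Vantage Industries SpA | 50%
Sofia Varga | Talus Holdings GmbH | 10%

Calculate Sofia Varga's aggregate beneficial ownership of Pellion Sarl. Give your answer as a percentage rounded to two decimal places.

Sofia reaches Pellion along 2 paths.
Via Talus: 10% × 7% = 0.7%.
Via Quillon: 10% × 93% = 9.3%.
Total: 0.7% + 9.3% = 10%.
Rounded: 10.00%.

10.00%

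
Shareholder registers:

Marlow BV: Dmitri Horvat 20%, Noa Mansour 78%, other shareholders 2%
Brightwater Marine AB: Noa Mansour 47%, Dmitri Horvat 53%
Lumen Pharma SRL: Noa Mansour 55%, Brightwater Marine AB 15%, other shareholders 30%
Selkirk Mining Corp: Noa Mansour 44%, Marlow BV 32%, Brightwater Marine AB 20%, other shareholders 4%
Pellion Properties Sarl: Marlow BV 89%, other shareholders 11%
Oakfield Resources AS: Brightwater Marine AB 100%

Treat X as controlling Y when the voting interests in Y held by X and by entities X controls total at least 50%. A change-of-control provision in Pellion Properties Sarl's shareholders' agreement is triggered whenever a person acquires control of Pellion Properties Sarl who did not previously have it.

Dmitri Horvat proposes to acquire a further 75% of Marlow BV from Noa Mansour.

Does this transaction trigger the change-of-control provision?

Yes

The purchase adds only to Dmitri's holdings (Noa's stake shrinks), so Dmitri is the only person who could newly come to control Pellion.
Dmitri holds 53% of Brightwater, so Dmitri controls Brightwater.
Brightwater holds 100% of Oakfield, so Dmitri controls Oakfield.
Neither Dmitri nor any entity Dmitri controls holds any voting interest in Pellion.
So before the transaction, Dmitri does not control Pellion.
After the purchase, Dmitri's direct stake in Marlow rises to 20% + 75% = 95%, and Noa's stake falls to 3%.
Dmitri holds 95% of Marlow, so Dmitri controls Marlow.
Marlow holds 89% of Pellion, so Dmitri controls Pellion.
Dmitri did not control Pellion before and does after, so the clause is triggered.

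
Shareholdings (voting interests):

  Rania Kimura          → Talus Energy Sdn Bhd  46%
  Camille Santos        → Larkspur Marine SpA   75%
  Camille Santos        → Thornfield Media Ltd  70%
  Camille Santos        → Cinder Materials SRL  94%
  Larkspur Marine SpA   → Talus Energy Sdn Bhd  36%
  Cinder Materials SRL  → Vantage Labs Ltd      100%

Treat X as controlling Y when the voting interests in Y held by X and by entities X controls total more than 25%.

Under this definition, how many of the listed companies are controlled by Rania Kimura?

1

Rania holds 46% of Talus, so Rania controls Talus.
No other company's threshold is met.
Rania controls 1 company.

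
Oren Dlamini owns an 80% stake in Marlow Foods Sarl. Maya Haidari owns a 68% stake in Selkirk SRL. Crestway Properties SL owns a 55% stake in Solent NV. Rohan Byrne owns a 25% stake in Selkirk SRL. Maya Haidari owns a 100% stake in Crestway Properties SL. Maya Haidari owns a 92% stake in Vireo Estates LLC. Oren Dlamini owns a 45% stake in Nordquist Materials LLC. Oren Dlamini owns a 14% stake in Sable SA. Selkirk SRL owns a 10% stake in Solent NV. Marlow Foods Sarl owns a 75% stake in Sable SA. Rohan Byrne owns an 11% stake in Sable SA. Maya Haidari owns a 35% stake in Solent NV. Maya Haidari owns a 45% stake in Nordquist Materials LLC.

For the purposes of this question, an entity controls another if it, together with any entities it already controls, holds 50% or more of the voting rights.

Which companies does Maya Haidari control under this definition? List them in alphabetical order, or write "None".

Maya holds 92% of Vireo, so Maya controls Vireo.
Maya holds 68% of Selkirk, so Maya controls Selkirk.
Maya holds 100% of Crestway, so Maya controls Crestway.
Selkirk and Maya and Crestway together hold 10% + 35% + 55% = 100% of Solent, so Maya controls Solent.
No other company's threshold is met.

Crestway Properties SL, Selkirk SRL, Solent NV, Vireo Estates LLC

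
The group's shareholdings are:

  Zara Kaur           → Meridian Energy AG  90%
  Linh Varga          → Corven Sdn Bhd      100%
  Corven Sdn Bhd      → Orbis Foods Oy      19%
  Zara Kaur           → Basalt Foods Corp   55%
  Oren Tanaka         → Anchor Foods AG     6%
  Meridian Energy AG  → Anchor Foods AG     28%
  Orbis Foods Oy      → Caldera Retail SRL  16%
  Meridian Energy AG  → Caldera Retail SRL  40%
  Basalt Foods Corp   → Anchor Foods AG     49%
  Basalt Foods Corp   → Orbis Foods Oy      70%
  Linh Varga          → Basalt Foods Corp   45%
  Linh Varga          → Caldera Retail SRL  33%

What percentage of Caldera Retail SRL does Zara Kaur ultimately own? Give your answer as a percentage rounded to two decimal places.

Zara reaches Caldera along 2 paths.
Via Meridian: 90% × 40% = 36%.
Via Basalt → Orbis: 55% × 70% × 16% = 6.16%.
Total: 36% + 6.16% = 42.16%.

42.16%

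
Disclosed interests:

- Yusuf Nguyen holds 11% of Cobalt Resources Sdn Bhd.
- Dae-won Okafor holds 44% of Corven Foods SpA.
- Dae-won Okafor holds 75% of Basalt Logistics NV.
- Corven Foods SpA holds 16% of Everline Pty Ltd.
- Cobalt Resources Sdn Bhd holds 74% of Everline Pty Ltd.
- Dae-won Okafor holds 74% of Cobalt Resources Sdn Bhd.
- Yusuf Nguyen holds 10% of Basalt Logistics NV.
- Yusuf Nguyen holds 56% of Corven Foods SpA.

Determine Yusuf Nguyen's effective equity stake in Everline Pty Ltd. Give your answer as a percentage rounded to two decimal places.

17.10%

Yusuf reaches Everline along 2 paths.
Via Cobalt: 11% × 74% = 8.14%.
Via Corven: 56% × 16% = 8.96%.
Total: 8.14% + 8.96% = 17.1%.
Rounded: 17.10%.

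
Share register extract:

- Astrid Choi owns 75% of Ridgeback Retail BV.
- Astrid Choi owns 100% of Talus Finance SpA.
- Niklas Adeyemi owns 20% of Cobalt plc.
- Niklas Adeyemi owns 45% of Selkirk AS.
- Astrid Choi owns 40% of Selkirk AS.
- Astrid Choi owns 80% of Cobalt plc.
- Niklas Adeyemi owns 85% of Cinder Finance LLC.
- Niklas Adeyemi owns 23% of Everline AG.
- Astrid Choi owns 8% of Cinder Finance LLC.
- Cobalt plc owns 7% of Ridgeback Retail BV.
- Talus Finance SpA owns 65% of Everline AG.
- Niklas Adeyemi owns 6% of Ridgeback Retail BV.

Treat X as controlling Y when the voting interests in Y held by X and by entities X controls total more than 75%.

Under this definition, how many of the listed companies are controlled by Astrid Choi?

Astrid holds 80% of Cobalt, so Astrid controls Cobalt.
Astrid holds 100% of Talus, so Astrid controls Talus.
Astrid and Cobalt together hold 75% + 7% = 82% of Ridgeback, so Astrid controls Ridgeback.
No other company's threshold is met.
Astrid controls 3 companies.

3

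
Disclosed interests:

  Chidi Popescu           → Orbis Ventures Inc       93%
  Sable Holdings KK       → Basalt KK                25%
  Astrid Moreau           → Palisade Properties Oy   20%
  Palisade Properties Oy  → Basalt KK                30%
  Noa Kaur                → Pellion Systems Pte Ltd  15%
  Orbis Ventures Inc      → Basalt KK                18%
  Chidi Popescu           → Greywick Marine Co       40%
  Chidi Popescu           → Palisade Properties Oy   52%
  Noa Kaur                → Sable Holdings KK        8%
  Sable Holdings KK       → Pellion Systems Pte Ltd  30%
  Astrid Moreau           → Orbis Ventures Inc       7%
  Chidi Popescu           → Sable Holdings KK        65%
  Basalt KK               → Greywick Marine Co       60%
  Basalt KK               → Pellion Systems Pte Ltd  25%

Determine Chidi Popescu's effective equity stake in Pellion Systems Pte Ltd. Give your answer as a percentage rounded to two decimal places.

Chidi reaches Pellion along 4 paths.
Via Sable → Basalt: 65% × 25% × 25% = 4.0625%.
Via Orbis → Basalt: 93% × 18% × 25% = 4.185%.
Via Palisade → Basalt: 52% × 30% × 25% = 3.9%.
Via Sable: 65% × 30% = 19.5%.
Total: 4.0625% + 4.185% + 3.9% + 19.5% = 31.6475%.
Rounded: 31.65%.

31.65%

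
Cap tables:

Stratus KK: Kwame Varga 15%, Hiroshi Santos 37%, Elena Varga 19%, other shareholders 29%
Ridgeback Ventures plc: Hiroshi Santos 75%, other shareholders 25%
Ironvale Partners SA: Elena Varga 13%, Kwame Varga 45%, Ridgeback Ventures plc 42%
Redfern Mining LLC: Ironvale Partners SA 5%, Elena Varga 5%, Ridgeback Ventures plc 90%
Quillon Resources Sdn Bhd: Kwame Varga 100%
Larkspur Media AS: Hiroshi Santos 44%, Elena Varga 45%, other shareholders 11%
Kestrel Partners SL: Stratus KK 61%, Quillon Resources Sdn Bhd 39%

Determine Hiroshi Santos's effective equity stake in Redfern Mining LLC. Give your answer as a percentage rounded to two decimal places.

69.08%

Hiroshi reaches Redfern along 2 paths.
Via Ridgeback → Ironvale: 75% × 42% × 5% = 1.575%.
Via Ridgeback: 75% × 90% = 67.5%.
Total: 1.575% + 67.5% = 69.075%.
Rounded: 69.08%.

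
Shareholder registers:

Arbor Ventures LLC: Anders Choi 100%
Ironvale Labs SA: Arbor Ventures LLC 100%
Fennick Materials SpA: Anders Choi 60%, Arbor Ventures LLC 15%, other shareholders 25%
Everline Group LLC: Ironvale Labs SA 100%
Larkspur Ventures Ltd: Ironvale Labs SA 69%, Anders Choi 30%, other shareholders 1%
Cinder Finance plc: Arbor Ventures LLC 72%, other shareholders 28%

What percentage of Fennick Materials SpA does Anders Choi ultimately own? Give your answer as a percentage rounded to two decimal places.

75.00%

Anders reaches Fennick along 2 paths.
Direct stake: 60% = 60%.
Via Arbor: 100% × 15% = 15%.
Total: 60% + 15% = 75%.
Rounded: 75.00%.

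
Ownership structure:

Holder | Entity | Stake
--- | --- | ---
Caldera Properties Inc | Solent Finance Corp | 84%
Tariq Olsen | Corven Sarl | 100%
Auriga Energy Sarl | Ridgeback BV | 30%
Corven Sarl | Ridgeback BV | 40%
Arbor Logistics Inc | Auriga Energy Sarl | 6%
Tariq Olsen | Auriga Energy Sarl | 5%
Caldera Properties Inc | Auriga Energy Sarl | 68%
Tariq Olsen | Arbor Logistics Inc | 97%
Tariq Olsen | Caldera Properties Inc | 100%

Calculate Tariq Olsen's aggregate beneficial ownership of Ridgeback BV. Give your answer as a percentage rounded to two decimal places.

63.65%

Tariq reaches Ridgeback along 4 paths.
Via Corven: 100% × 40% = 40%.
Via Auriga: 5% × 30% = 1.5%.
Via Arbor → Auriga: 97% × 6% × 30% = 1.746%.
Via Caldera → Auriga: 100% × 68% × 30% = 20.4%.
Total: 40% + 1.5% + 1.746% + 20.4% = 63.646%.
Rounded: 63.65%.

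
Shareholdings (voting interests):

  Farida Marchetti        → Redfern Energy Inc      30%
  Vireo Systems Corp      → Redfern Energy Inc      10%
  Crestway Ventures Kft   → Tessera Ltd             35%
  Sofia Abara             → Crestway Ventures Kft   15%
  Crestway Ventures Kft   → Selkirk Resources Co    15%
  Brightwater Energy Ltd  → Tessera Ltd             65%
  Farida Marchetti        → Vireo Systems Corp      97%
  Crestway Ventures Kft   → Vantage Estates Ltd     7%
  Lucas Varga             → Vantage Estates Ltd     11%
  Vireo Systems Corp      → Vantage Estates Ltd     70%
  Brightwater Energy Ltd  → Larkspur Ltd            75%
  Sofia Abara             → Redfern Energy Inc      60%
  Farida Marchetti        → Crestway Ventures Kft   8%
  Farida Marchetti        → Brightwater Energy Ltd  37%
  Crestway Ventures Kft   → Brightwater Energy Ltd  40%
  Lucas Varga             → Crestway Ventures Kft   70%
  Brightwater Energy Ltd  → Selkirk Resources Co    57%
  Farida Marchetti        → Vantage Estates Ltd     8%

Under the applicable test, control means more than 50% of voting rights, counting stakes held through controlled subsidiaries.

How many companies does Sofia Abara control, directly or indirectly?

1

Sofia holds 60% of Redfern, so Sofia controls Redfern.
No other company's threshold is met.
Sofia controls 1 company.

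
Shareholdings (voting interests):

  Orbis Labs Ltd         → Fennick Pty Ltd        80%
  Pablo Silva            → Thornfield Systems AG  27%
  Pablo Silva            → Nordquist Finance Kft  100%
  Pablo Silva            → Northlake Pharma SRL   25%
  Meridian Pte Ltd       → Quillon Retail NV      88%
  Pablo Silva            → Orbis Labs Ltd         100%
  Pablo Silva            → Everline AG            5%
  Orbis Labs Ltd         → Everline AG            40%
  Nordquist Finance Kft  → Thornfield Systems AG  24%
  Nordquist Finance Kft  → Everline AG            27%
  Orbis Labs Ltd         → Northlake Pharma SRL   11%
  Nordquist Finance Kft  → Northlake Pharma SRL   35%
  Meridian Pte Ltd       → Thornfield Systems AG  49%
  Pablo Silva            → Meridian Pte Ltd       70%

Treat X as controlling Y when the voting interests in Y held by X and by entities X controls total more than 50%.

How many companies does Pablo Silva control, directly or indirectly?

Pablo holds 70% of Meridian, so Pablo controls Meridian.
Pablo holds 100% of Orbis, so Pablo controls Orbis.
Pablo holds 100% of Nordquist, so Pablo controls Nordquist.
Orbis and Nordquist and Pablo together hold 40% + 27% + 5% = 72% of Everline, so Pablo controls Everline.
Meridian holds 88% of Quillon, so Pablo controls Quillon.
Nordquist and Orbis and Pablo together hold 35% + 11% + 25% = 71% of Northlake, so Pablo controls Northlake.
Pablo and Meridian and Nordquist together hold 27% + 49% + 24% = 100% of Thornfield, so Pablo controls Thornfield.
Orbis holds 80% of Fennick, so Pablo controls Fennick.
Pablo controls 8 companies.

8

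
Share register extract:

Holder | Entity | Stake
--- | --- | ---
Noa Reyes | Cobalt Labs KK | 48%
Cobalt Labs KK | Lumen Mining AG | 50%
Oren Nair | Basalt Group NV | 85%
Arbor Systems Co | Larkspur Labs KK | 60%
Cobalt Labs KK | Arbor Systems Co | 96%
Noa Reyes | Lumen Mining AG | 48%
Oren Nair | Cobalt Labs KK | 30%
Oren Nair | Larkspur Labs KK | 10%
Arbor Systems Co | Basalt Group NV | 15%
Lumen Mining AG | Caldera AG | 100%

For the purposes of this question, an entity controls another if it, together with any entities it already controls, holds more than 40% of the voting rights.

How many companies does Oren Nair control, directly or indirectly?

Oren holds 85% of Basalt, so Oren controls Basalt.
No other company's threshold is met.
Oren controls 1 company.

1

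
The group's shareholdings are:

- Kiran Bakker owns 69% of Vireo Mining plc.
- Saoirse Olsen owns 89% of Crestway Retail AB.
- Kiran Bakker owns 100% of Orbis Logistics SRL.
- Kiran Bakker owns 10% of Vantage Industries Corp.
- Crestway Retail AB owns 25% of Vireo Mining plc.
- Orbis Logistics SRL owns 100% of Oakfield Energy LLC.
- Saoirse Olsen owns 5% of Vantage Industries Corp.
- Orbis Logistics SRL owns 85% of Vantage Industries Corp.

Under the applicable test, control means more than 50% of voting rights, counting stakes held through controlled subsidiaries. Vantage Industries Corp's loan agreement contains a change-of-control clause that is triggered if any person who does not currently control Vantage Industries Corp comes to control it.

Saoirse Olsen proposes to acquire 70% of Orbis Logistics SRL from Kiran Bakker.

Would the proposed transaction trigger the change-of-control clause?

The purchase adds only to Saoirse's holdings (Kiran's stake shrinks), so Saoirse is the only person who could newly come to control Vantage.
Saoirse holds 89% of Crestway, so Saoirse controls Crestway.
In Vantage, Saoirse's side holds only 5%, not > 50%.
So before the transaction, Saoirse does not control Vantage.
After the purchase, Saoirse holds 70% of Orbis directly, and Kiran's stake falls to 30%.
Saoirse holds 70% of Orbis, so Saoirse controls Orbis.
Saoirse and Orbis together hold 5% + 85% = 90% of Vantage, so Saoirse controls Vantage.
Saoirse did not control Vantage before and does after, so the clause is triggered.

Yes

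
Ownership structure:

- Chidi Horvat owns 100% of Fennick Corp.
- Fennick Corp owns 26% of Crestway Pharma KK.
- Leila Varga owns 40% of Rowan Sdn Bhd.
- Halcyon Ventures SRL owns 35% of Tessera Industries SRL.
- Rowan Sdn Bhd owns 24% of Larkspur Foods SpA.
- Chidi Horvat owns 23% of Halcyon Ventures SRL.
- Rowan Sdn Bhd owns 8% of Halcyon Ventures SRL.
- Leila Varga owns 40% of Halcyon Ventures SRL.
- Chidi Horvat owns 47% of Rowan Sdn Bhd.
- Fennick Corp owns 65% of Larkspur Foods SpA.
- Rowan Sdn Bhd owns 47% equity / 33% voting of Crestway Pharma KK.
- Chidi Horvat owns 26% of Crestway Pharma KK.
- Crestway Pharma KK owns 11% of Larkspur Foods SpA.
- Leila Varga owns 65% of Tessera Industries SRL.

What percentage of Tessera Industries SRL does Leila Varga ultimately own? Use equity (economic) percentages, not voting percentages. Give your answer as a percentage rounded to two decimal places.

Leila reaches Tessera along 3 paths.
Via Halcyon: 40% × 35% = 14%.
Via Rowan → Halcyon: 40% × 8% × 35% = 1.12%.
Direct stake: 65% = 65%.
Total: 14% + 1.12% + 65% = 80.12%.

80.12%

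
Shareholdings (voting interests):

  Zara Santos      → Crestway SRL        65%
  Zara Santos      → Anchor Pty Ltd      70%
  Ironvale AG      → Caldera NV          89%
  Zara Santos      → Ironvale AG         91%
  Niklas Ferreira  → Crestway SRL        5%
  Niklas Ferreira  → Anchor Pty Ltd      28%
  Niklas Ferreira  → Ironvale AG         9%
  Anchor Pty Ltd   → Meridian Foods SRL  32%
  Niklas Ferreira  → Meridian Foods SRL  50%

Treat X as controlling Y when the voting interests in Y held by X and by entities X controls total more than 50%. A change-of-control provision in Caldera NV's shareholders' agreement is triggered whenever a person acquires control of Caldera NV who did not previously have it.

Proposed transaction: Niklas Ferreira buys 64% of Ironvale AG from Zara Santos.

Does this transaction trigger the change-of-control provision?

The purchase adds only to Niklas's holdings (Zara's stake shrinks), so Niklas is the only person who could newly come to control Caldera.
Niklas's largest direct stake is 50% in Meridian, which does not meet the threshold, so Niklas controls no company.
Neither Niklas nor any entity Niklas controls holds any voting interest in Caldera.
So before the transaction, Niklas does not control Caldera.
After the purchase, Niklas's direct stake in Ironvale rises to 9% + 64% = 73%, and Zara's stake falls to 27%.
Niklas holds 73% of Ironvale, so Niklas controls Ironvale.
Ironvale holds 89% of Caldera, so Niklas controls Caldera.
Niklas did not control Caldera before and does after, so the clause is triggered.

Yes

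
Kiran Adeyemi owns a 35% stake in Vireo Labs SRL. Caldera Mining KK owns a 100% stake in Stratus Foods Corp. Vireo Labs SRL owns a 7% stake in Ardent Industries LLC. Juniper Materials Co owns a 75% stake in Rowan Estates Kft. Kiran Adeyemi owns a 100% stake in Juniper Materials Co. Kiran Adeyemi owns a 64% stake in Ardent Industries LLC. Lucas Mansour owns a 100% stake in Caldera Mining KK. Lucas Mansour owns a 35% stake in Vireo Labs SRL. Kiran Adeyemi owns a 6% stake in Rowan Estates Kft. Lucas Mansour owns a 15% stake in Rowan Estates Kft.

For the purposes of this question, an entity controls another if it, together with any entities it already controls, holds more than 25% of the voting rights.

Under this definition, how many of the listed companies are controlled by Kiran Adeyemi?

4

Kiran holds 35% of Vireo, so Kiran controls Vireo.
Kiran holds 100% of Juniper, so Kiran controls Juniper.
Kiran and Vireo together hold 64% + 7% = 71% of Ardent, so Kiran controls Ardent.
Juniper and Kiran together hold 75% + 6% = 81% of Rowan, so Kiran controls Rowan.
No other company's threshold is met.
Kiran controls 4 companies.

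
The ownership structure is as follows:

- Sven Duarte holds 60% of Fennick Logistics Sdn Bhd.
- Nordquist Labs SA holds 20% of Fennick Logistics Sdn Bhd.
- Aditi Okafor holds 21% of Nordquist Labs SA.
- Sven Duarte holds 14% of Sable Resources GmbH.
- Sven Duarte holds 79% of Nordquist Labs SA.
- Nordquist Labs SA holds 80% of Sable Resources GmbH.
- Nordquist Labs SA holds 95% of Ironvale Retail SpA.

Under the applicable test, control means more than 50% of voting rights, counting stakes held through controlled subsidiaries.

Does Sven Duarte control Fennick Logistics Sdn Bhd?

Yes

Sven holds 79% of Nordquist, so Sven controls Nordquist.
Nordquist and Sven together hold 20% + 60% = 80% of Fennick, so Sven controls Fennick.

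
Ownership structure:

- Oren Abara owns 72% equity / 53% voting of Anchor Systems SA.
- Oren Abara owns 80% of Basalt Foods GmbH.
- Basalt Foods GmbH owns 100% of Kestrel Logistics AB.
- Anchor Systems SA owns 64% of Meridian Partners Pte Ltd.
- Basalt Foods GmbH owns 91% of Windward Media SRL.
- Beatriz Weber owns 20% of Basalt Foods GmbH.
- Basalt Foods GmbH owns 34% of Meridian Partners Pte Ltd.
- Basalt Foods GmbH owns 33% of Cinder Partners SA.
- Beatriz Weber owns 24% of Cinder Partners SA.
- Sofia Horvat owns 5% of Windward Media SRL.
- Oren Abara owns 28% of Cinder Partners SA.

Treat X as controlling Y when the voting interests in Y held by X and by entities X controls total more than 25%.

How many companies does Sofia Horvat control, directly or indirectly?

0

Sofia's largest direct stake is 5% in Windward, which does not meet the threshold.
Sofia controls 0 companies.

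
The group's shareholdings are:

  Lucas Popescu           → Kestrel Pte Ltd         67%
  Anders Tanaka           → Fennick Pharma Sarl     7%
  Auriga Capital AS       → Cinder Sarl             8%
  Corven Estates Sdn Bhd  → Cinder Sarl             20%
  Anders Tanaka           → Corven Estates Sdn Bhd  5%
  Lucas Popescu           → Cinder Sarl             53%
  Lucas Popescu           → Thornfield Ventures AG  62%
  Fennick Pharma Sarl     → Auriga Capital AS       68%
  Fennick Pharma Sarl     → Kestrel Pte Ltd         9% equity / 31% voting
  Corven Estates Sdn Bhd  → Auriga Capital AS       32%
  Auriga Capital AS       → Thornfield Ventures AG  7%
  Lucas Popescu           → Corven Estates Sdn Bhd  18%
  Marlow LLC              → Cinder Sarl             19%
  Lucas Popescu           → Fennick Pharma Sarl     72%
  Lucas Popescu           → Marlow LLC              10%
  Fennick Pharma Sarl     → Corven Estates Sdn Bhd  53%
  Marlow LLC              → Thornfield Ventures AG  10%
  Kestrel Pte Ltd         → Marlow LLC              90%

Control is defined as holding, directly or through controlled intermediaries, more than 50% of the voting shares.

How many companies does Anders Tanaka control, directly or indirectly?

0

Anders's largest direct stake is 7% in Fennick, which does not meet the threshold.
Anders controls 0 companies.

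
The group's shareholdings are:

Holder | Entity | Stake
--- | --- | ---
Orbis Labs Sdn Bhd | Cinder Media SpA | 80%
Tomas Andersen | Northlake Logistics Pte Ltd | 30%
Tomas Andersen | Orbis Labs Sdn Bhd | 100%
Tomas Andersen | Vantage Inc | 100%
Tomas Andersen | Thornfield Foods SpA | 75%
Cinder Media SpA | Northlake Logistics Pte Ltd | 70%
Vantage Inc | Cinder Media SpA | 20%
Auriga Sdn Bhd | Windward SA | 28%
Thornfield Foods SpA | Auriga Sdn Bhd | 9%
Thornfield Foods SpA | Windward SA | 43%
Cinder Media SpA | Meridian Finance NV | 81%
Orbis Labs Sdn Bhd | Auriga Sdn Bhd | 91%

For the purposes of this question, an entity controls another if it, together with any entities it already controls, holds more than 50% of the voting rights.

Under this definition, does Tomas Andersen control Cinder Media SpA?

Yes

Tomas holds 100% of Vantage, so Tomas controls Vantage.
Tomas holds 100% of Orbis, so Tomas controls Orbis.
Orbis and Vantage together hold 80% + 20% = 100% of Cinder, so Tomas controls Cinder.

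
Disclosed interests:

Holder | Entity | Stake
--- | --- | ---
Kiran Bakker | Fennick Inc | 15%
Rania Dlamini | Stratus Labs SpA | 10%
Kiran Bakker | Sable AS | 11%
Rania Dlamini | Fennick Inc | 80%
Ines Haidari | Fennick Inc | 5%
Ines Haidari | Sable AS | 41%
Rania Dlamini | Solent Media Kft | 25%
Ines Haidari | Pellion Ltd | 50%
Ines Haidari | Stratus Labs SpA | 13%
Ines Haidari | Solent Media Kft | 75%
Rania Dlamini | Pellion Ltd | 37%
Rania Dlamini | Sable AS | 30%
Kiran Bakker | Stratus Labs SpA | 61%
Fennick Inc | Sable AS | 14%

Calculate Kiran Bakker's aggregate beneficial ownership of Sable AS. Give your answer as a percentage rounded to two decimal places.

Kiran reaches Sable along 2 paths.
Direct stake: 11% = 11%.
Via Fennick: 15% × 14% = 2.1%.
Total: 11% + 2.1% = 13.1%.
Rounded: 13.10%.

13.10%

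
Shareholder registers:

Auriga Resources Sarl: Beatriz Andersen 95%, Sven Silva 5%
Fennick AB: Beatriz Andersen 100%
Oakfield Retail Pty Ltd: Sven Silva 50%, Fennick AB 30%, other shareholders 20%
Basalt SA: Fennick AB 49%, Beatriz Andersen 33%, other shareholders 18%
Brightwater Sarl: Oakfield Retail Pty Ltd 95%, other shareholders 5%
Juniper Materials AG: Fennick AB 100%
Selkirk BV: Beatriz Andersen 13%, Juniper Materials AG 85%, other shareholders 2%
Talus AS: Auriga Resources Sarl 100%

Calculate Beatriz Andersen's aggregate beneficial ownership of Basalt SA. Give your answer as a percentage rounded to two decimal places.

82.00%

Beatriz reaches Basalt along 2 paths.
Via Fennick: 100% × 49% = 49%.
Direct stake: 33% = 33%.
Total: 49% + 33% = 82%.
Rounded: 82.00%.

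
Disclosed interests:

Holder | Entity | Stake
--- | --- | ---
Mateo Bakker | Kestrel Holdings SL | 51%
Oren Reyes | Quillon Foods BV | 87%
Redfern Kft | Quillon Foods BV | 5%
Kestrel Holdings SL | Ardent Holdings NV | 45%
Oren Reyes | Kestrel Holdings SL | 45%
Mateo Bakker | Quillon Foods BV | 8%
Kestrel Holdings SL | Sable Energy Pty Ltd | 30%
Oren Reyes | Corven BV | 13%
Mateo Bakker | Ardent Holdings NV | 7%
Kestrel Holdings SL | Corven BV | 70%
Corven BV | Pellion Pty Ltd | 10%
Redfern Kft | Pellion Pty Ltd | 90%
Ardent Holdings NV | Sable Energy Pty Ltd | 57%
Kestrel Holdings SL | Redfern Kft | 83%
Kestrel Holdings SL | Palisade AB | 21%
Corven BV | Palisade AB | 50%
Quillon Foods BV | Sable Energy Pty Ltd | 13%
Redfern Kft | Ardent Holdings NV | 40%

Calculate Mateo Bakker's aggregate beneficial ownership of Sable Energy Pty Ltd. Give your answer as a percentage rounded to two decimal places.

Mateo reaches Sable along 6 paths.
Via Kestrel: 51% × 30% = 15.3%.
Via Kestrel → Redfern → Ardent: 51% × 83% × 40% × 57% = 9.65124%.
Via Kestrel → Ardent: 51% × 45% × 57% = 13.0815%.
Via Ardent: 7% × 57% = 3.99%.
Via Kestrel → Redfern → Quillon: 51% × 83% × 5% × 13% = 0.275145%.
Via Quillon: 8% × 13% = 1.04%.
Total: 15.3% + 9.65124% + 13.0815% + 3.99% + 0.275145% + 1.04% = 43.337885%.
Rounded: 43.34%.

43.34%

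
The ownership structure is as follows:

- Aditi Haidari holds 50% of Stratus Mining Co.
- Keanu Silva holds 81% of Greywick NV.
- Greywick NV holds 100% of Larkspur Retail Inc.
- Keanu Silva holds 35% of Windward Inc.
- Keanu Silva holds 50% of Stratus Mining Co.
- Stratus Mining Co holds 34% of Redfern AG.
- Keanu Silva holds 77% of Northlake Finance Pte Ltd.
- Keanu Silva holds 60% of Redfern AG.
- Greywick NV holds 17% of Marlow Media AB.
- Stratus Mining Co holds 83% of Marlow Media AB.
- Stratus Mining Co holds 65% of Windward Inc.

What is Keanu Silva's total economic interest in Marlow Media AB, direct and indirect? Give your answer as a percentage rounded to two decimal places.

Keanu reaches Marlow along 2 paths.
Via Greywick: 81% × 17% = 13.77%.
Via Stratus: 50% × 83% = 41.5%.
Total: 13.77% + 41.5% = 55.27%.

55.27%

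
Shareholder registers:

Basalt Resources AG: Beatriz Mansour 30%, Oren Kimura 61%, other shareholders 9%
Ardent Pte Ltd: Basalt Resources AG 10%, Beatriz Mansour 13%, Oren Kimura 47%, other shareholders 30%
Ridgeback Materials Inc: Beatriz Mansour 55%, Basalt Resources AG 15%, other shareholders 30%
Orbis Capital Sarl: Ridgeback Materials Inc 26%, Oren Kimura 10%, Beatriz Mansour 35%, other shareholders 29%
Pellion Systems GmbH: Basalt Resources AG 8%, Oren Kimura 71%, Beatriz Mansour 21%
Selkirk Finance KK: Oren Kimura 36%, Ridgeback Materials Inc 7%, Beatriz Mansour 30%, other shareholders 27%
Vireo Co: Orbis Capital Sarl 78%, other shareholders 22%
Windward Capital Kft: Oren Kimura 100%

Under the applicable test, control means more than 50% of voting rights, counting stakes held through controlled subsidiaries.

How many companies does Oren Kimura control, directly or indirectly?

4

Oren holds 61% of Basalt, so Oren controls Basalt.
Basalt and Oren together hold 10% + 47% = 57% of Ardent, so Oren controls Ardent.
Basalt and Oren together hold 8% + 71% = 79% of Pellion, so Oren controls Pellion.
Oren holds 100% of Windward, so Oren controls Windward.
No other company's threshold is met.
Oren controls 4 companies.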